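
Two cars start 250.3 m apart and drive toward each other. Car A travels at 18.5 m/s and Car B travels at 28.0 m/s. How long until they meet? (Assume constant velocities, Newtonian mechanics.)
Combined speed: v_combined = 18.5 + 28.0 = 46.5 m/s
Time to meet: t = d/46.5 = 250.3/46.5 = 5.38 s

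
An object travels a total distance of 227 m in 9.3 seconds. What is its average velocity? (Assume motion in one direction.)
v_avg = Δd / Δt = 227 / 9.3 = 24.41 m/s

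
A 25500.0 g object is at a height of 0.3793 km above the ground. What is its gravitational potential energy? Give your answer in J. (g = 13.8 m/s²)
PE = mgh = 25.5 kg × 13.8 m/s² × 379.3 m = 1.335e+05 J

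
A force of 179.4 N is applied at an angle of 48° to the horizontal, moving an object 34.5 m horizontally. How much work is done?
W = Fd cosθ = 179.4×34.5×cos(48°) = 4141.5 J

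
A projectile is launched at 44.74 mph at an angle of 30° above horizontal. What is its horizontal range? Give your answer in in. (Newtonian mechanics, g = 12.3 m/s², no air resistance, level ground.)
R = v₀² sin(2θ) / g (with unit conversion) = 1109.0 in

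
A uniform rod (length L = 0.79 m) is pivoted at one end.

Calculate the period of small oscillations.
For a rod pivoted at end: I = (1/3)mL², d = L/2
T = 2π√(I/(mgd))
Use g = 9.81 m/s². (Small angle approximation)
I/m = (1/3)L² = 0.208 m²; d = L/2 = 0.395 m
T = 2π√(I/(mgd)) = 2π√(0.208/(9.81×0.395)) = 1.456 s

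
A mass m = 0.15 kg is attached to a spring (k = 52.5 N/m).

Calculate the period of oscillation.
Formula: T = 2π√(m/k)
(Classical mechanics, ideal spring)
T = 2π√(m/k) = 2π√(0.15/52.5) = 0.3359 s; f = 1/T = 2.978 Hz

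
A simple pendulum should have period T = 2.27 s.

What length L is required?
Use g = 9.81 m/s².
T = 2π√(L/g) → L = g(T/2π)² = 9.81×(2.27/2π)² = 1.28 m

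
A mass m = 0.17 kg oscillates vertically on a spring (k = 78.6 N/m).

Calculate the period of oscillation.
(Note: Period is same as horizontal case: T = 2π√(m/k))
T = 2π√(m/k) = 2π√(0.17/78.6) = 0.2922 s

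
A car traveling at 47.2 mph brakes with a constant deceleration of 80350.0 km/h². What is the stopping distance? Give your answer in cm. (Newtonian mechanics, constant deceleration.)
d = v₀² / (2a) (with unit conversion) = 3591.0 cm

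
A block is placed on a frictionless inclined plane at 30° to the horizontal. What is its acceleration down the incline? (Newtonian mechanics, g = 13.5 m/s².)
a = g sin(θ) = 13.5 × sin(30°) = 13.5 × 0.5 = 6.75 m/s²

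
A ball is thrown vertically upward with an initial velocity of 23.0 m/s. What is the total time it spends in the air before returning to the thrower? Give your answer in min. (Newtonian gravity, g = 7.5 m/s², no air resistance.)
t_total = 2v₀/g (with unit conversion) = 0.1022 min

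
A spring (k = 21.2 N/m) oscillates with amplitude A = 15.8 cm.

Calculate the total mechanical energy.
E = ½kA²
E = ½kA² = ½×21.2×(0.158)² = 0.2646 J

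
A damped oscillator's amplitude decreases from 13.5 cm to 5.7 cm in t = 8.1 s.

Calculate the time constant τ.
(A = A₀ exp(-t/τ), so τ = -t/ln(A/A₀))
A/A₀ = 5.7/13.5 = 0.4222; ln(A/A₀) = -0.8622
τ = −t/ln(A/A₀) = −8.1/-0.8622 = 9.394 s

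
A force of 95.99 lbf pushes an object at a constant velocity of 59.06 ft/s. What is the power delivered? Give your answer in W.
P = Fv = 427 N × 18 m/s = 7686 W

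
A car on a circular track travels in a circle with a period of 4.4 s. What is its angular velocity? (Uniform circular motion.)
ω = 2π/T = 2π/4.4 = 1.428 rad/s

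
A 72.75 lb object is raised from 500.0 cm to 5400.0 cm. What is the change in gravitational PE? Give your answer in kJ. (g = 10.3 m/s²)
ΔPE = mg(h₂ − h₁) = 33 kg × 10.3 m/s² × (54 − 5) m = 1.665e+04 J = 16.65 kJ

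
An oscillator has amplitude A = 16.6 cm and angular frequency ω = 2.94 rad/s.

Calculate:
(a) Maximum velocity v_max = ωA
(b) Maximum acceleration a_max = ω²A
v_max = ωA = 2.94×0.166 = 0.488 m/s
a_max = ω²A = 2.94²×0.166 = 1.435 m/s²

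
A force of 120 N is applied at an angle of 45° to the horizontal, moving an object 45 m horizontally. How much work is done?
W = Fd cosθ = 120×45×cos(45°) = 3818.4 J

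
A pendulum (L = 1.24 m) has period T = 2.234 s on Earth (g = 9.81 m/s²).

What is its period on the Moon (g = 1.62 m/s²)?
T = 2π√(L/g), so T_moon/T_earth = √(g_earth/g_moon)
T_moon = 2π√(1.24/1.62) = 5.497 s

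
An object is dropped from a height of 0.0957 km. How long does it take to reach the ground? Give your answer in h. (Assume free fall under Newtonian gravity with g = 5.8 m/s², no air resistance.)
t = √(2h/g) (with unit conversion) = 0.001596 h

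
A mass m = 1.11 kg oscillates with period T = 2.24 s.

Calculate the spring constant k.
T = 2π√(m/k) → k = m(2π/T)² = 1.11×(2π/2.24)² = 8.733 N/m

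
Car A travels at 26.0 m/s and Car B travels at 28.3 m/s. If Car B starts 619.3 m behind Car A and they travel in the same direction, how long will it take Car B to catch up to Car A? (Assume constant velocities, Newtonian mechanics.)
Relative speed: v_rel = 28.3 - 26.0 = 2.3 m/s
Time to catch: t = d₀/v_rel = 619.3/2.3 = 269.26 s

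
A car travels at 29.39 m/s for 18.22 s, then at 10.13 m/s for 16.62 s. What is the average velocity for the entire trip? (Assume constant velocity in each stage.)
d₁ = v₁t₁ = 29.39 × 18.22 = 535.486 m
d₂ = v₂t₂ = 10.13 × 16.62 = 168.361 m
d_total = 703.85 m, t_total = 34.84 s
v_avg = d_total/t_total = 703.85/34.84 = 20.2 m/s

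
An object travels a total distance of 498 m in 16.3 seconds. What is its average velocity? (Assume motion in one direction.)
v_avg = Δd / Δt = 498 / 16.3 = 30.55 m/s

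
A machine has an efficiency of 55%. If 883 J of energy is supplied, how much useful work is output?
W_out = η × W_in = 0.55 × 883 = 485.65 J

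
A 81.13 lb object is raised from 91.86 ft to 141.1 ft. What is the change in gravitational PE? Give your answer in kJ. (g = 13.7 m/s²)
ΔPE = mg(h₂ − h₁) = 36.8 kg × 13.7 m/s² × (43.01 − 28) m = 7567 J = 7.567 kJ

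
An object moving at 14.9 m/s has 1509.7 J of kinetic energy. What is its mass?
KE = ½mv² → m = 2KE/v² = 2×1509.7/14.9² = 13.6 kg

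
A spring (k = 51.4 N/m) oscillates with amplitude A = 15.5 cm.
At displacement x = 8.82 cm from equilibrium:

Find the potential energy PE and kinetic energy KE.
E_total = ½kA² = ½×51.4×(0.155)² = 0.6174 J
PE = ½kx² = ½×51.4×(0.0882)² = 0.1999 J
KE = E_total − PE = 0.4175 J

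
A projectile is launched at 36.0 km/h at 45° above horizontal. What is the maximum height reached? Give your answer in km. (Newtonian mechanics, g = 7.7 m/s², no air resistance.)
H = v₀²sin²(θ)/(2g) (with unit conversion) = 0.003247 km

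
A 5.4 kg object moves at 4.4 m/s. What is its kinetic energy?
KE = ½mv² = ½×5.4×4.4² = 52.272 J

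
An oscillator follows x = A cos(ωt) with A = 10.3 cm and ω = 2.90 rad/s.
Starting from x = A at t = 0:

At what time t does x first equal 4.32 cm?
cos(ωt) = x/A = 4.32/10.3 = 0.4194
ωt = arccos(0.4194) = 1.138 rad
t = 1.138/2.9 = 0.3924 s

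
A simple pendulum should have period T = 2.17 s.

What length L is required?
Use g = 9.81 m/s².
T = 2π√(L/g) → L = g(T/2π)² = 9.81×(2.17/2π)² = 1.17 m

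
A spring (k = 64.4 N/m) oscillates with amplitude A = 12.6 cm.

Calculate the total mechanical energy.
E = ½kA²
E = ½kA² = ½×64.4×(0.126)² = 0.5112 J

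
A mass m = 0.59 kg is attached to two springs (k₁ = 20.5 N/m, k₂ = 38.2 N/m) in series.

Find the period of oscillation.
k_eq = k₁k₂/(k₁+k₂) = 13.34 N/m
T = 2π√(m/k_eq) = 2π√(0.59/13.34) = 1.321 s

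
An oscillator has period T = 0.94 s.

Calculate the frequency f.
f = 1/T = 1/0.94 = 1.064 Hz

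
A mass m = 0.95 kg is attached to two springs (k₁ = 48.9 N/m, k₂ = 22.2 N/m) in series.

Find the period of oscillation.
k_eq = k₁k₂/(k₁+k₂) = 15.27 N/m
T = 2π√(m/k_eq) = 2π√(0.95/15.27) = 1.567 s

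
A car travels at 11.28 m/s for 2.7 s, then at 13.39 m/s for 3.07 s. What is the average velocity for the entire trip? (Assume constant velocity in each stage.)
d₁ = v₁t₁ = 11.28 × 2.7 = 30.456 m
d₂ = v₂t₂ = 13.39 × 3.07 = 41.1073 m
d_total = 71.56 m, t_total = 5.77 s
v_avg = d_total/t_total = 71.56/5.77 = 12.4 m/s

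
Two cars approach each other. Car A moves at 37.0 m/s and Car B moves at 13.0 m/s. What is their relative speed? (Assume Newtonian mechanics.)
v_rel = v_A + v_B = 37.0 + 13.0 = 50.0 m/s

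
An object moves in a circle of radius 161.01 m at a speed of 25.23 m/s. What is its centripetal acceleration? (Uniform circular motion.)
a_c = v²/r = 25.23²/161.01 = 636.553/161.01 = 3.95 m/s²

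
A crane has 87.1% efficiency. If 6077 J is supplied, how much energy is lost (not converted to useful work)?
W_out = η × W_in = 0.871×6077 = 5293.1 J
W_lost = W_in − W_out = 6077 − 5293.1 = 783.93 J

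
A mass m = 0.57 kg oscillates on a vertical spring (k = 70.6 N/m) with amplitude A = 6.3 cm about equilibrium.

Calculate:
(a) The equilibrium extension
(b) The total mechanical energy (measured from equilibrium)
x_eq = mg/k = 0.57×9.81/70.6 = 0.0792 m = 7.92 cm
E = ½kA² = ½×70.6×(0.063)² = 0.1401 J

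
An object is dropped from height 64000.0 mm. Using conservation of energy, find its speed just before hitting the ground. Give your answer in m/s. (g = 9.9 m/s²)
mgh = ½mv² → v = √(2gh) = √(2×9.9×64) = 35.6 m/s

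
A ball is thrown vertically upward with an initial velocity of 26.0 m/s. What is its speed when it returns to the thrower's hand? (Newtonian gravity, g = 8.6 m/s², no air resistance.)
By conservation of energy, the ball returns at the same speed = 26.0 m/s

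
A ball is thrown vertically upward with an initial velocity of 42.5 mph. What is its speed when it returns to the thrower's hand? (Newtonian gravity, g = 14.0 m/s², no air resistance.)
By conservation of energy, the ball returns at the same speed = 42.5 mph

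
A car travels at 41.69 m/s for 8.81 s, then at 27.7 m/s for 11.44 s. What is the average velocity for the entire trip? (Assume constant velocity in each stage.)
d₁ = v₁t₁ = 41.69 × 8.81 = 367.289 m
d₂ = v₂t₂ = 27.7 × 11.44 = 316.888 m
d_total = 684.18 m, t_total = 20.25 s
v_avg = d_total/t_total = 684.18/20.25 = 33.79 m/s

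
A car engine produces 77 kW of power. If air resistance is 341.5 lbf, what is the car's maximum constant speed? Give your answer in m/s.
P = Fv → v = P/F = 77000 W / 1519 N = 50.69 m/s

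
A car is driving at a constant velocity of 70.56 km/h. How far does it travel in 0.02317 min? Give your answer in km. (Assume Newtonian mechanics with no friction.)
d = vt (with unit conversion) = 0.02725 km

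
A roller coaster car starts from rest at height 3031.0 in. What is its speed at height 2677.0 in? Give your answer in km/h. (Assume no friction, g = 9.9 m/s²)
mgh₁ = ½mv₂² + mgh₂ → v₂ = √(2g(h₁−h₂)) = √(2×9.9×(76.99−68)) = 13.34 m/s = 48.03 km/h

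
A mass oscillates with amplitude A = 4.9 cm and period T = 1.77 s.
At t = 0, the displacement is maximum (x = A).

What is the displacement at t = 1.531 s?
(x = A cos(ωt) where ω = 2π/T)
ω = 2π/T = 2π/1.77 = 3.55 rad/s
x = A cos(ωt) = 4.9×cos(3.55×1.531) = 3.24 cm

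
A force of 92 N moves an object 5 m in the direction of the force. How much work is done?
W = Fd = 92×5 = 460.0 J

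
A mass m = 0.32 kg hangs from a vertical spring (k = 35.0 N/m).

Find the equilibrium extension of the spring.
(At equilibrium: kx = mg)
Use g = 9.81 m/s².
x_eq = mg/k = 0.32×9.81/35.0 = 0.08969 m = 8.969 cm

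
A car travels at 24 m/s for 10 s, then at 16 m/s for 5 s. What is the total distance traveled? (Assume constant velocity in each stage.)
d₁ = v₁t₁ = 24 × 10 = 240 m
d₂ = v₂t₂ = 16 × 5 = 80 m
d_total = 240 + 80 = 320 m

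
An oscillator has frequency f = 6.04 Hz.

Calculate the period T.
T = 1/f = 1/6.04 = 0.1656 s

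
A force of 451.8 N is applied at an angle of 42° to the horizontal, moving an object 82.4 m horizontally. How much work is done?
W = Fd cosθ = 451.8×82.4×cos(42°) = 27666.0 J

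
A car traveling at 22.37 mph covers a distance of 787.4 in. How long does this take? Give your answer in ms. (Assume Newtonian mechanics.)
t = d/v (with unit conversion) = 2000.0 ms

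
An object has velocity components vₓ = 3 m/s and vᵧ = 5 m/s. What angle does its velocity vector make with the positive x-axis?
θ = arctan(vᵧ/vₓ) = arctan(5/3) = 59.04°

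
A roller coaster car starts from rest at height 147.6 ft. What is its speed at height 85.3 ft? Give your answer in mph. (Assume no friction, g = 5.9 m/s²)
mgh₁ = ½mv₂² + mgh₂ → v₂ = √(2g(h₁−h₂)) = √(2×5.9×(44.99−26)) = 14.97 m/s = 33.48 mph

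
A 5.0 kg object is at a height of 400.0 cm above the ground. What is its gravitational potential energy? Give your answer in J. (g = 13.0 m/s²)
PE = mgh = 5 kg × 13.0 m/s² × 4 m = 260 J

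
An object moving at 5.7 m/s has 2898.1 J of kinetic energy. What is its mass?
KE = ½mv² → m = 2KE/v² = 2×2898.1/5.7² = 178.4 kg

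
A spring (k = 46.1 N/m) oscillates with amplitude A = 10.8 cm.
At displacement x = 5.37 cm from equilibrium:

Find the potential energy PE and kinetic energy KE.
E_total = ½kA² = ½×46.1×(0.108)² = 0.2689 J
PE = ½kx² = ½×46.1×(0.0537)² = 0.06647 J
KE = E_total − PE = 0.2024 J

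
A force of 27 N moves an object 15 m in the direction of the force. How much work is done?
W = Fd = 27×15 = 405.0 J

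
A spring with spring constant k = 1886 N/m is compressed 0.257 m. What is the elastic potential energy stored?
PE = ½kx² = ½×1886×0.257² = 62.28 J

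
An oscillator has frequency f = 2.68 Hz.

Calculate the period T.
T = 1/f = 1/2.68 = 0.3731 s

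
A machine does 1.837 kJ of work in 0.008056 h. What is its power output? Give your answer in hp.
P = W/t = 1837 J / 29 s = 63.34 W = 0.08494 hp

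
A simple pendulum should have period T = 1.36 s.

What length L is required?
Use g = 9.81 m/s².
T = 2π√(L/g) → L = g(T/2π)² = 9.81×(1.36/2π)² = 0.4596 m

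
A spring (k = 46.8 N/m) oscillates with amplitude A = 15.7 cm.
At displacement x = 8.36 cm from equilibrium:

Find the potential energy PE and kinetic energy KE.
E_total = ½kA² = ½×46.8×(0.157)² = 0.5768 J
PE = ½kx² = ½×46.8×(0.0836)² = 0.1635 J
KE = E_total − PE = 0.4132 J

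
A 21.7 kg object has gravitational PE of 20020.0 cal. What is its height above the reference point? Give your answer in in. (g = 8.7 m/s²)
PE = mgh → h = PE/(mg) = 8.376e+04 J / (21.7 kg × 8.7 m/s²) = 443.7 m = 17470.0 in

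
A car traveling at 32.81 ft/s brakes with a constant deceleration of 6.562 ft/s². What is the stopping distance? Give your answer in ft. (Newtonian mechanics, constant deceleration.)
d = v₀² / (2a) (with unit conversion) = 82.02 ft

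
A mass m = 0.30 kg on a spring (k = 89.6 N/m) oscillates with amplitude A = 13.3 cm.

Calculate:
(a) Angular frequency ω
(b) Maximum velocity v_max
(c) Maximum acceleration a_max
ω = √(k/m) = √(89.6/0.3) = 17.28 rad/s
v_max = ωA = 17.28×0.133 = 2.299 m/s
a_max = ω²A = 17.28²×0.133 = 39.72 m/s²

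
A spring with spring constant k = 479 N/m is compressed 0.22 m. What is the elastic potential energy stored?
PE = ½kx² = ½×479×0.22² = 11.59 J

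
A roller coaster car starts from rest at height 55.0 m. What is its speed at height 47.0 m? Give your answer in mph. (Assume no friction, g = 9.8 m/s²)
mgh₁ = ½mv₂² + mgh₂ → v₂ = √(2g(h₁−h₂)) = √(2×9.8×(55−47)) = 12.52 m/s = 28.01 mph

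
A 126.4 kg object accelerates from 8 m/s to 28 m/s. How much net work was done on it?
W_net = ΔKE = ½m(v₂² − v₁²) = ½×126.4×(28² − 8²) = 45504.0 J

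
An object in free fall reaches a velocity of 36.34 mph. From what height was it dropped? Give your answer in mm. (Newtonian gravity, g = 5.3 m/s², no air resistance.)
h = v²/(2g) (with unit conversion) = 24900.0 mm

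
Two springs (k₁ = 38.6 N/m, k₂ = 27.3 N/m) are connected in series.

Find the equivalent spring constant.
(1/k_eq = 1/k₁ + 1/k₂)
1/k_eq = 1/38.6 + 1/27.3 = 0.062537; k_eq = 15.99 N/m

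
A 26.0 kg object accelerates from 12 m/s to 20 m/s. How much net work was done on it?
W_net = ΔKE = ½m(v₂² − v₁²) = ½×26.0×(20² − 12²) = 3328.0 J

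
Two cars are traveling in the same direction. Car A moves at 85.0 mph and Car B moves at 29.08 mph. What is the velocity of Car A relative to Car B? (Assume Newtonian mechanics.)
v_rel = v_A - v_B = 85.0 - 29.08 = 55.92 mph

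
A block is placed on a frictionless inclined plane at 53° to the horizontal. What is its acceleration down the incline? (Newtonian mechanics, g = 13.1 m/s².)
a = g sin(θ) = 13.1 × sin(53°) = 13.1 × 0.7986 = 10.46 m/s²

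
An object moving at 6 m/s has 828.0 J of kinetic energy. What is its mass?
KE = ½mv² → m = 2KE/v² = 2×828.0/6² = 46.0 kg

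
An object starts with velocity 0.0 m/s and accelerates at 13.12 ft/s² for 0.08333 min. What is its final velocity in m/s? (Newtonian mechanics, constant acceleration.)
v = v₀ + at (with unit conversion) = 19.99 m/s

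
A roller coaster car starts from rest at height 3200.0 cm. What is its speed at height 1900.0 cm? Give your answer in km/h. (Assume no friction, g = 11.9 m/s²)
mgh₁ = ½mv₂² + mgh₂ → v₂ = √(2g(h₁−h₂)) = √(2×11.9×(32−19)) = 17.59 m/s = 63.32 km/h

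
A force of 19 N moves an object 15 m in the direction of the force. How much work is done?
W = Fd = 19×15 = 285.0 J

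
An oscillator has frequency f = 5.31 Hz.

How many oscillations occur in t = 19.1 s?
n = f×t = 5.31×19.1 = 101.4 oscillations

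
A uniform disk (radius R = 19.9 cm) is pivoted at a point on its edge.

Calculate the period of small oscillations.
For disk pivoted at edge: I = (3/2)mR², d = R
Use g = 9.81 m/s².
I/m = (3/2)R² = 0.0594 m²; d = R = 0.199 m
T = 2π√((3/2)R²/(gR)) = 2π√(3R/(2g)) = 1.096 s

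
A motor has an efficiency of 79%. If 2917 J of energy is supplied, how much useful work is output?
W_out = η × W_in = 0.79 × 2917 = 2304.4 J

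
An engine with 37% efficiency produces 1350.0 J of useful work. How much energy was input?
W_in = W_out/η = 1350.0/0.37 = 3648.6 J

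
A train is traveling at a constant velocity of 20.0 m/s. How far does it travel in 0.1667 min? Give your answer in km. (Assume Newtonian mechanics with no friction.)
d = vt (with unit conversion) = 0.2 km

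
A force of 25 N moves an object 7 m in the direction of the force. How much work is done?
W = Fd = 25×7 = 175.0 J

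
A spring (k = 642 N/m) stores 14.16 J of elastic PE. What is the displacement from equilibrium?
PE = ½kx² → x = √(2PE/k) = √(2×14.16/642) = 0.21 m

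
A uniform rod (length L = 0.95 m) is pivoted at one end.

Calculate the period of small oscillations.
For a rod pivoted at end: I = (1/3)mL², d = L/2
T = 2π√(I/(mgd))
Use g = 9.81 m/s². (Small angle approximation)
I/m = (1/3)L² = 0.3008 m²; d = L/2 = 0.475 m
T = 2π√(I/(mgd)) = 2π√(0.3008/(9.81×0.475)) = 1.596 s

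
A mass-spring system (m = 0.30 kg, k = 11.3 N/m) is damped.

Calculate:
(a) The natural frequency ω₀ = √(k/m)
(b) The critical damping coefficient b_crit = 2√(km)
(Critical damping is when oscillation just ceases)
ω₀ = √(k/m) = √(11.3/0.3) = 6.137 rad/s
b_crit = 2√(km) = 2√(11.3×0.3) = 3.682 kg/s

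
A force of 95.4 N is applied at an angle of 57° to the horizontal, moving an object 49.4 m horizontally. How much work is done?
W = Fd cosθ = 95.4×49.4×cos(57°) = 2566.8 J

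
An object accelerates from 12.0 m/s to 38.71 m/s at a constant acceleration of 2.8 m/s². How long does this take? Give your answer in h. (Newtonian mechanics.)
t = (v - v₀)/a (with unit conversion) = 0.00265 h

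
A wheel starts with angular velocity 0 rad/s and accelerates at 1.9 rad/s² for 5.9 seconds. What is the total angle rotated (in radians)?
θ = ω₀t + ½αt² = 0×5.9 + ½×1.9×5.9² = 33.07 rad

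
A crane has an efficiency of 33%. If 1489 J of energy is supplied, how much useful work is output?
W_out = η × W_in = 0.33 × 1489 = 491.37 J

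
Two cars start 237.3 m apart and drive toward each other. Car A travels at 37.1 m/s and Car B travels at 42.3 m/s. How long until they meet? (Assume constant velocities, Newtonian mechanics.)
Combined speed: v_combined = 37.1 + 42.3 = 79.4 m/s
Time to meet: t = d/79.4 = 237.3/79.4 = 2.99 s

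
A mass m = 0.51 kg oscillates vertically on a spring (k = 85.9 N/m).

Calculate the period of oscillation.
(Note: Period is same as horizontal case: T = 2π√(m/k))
T = 2π√(m/k) = 2π√(0.51/85.9) = 0.4841 s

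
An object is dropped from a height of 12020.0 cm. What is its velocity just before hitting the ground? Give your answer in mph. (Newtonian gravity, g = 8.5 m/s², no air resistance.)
v = √(2gh) (with unit conversion) = 101.1 mph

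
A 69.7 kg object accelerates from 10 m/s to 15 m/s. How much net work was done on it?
W_net = ΔKE = ½m(v₂² − v₁²) = ½×69.7×(15² − 10²) = 4356.25 J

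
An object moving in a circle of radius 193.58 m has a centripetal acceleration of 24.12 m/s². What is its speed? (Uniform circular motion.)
v = √(a_c × r) = √(24.12 × 193.58) = 68.33 m/s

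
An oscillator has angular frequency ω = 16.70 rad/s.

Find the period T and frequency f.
T = 2π/ω = 2π/16.7 = 0.3762 s; f = ω/2π = 2.658 Hz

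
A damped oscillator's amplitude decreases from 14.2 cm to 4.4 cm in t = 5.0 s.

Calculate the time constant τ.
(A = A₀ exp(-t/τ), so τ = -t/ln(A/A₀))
A/A₀ = 4.4/14.2 = 0.3099; ln(A/A₀) = -1.172
τ = −t/ln(A/A₀) = −5.0/-1.172 = 4.268 s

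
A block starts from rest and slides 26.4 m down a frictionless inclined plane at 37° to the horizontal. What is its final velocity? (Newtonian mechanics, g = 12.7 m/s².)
a = g sin(θ) = 12.7 × sin(37°) = 7.64 m/s²
v = √(2ad) = √(2 × 7.64 × 26.4) = 20.09 m/s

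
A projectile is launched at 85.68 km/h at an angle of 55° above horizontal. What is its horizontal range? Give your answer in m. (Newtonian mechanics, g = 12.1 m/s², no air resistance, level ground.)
R = v₀² sin(2θ) / g (with unit conversion) = 43.99 m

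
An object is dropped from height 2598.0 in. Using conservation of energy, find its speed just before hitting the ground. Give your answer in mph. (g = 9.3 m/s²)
mgh = ½mv² → v = √(2gh) = √(2×9.3×65.99) = 35.03 m/s = 78.37 mph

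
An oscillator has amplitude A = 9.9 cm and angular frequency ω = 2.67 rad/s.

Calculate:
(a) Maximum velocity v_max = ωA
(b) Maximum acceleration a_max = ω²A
v_max = ωA = 2.67×0.099 = 0.2643 m/s
a_max = ω²A = 2.67²×0.099 = 0.7058 m/s²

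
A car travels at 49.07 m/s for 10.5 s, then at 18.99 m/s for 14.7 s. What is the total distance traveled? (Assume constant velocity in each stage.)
d₁ = v₁t₁ = 49.07 × 10.5 = 515.235 m
d₂ = v₂t₂ = 18.99 × 14.7 = 279.153 m
d_total = 515.235 + 279.153 = 794.39 m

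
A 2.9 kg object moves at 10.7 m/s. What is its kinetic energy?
KE = ½mv² = ½×2.9×10.7² = 166.0105 J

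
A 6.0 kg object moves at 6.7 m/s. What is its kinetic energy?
KE = ½mv² = ½×6.0×6.7² = 134.67 J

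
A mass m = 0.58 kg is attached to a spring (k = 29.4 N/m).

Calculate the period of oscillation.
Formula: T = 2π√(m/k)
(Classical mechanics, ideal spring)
T = 2π√(m/k) = 2π√(0.58/29.4) = 0.8825 s; f = 1/T = 1.133 Hz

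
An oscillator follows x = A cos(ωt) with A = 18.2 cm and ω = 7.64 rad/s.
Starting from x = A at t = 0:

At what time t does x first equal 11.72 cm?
cos(ωt) = x/A = 11.72/18.2 = 0.644
ωt = arccos(0.644) = 0.8711 rad
t = 0.8711/7.64 = 0.114 s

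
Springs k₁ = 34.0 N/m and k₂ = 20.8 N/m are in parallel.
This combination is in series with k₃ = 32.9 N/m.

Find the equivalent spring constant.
k₁₂ = k₁ + k₂ = 54.8 N/m (parallel)
1/k_eq = 1/k₁₂ + 1/k₃ → k_eq = 20.56 N/m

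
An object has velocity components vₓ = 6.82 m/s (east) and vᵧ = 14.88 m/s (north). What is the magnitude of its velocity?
|v| = √(vₓ² + vᵧ²) = √(6.82² + 14.88²) = √(267.927) = 16.37 m/s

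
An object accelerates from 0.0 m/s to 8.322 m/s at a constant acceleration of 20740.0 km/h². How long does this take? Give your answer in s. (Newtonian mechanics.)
t = (v - v₀)/a (with unit conversion) = 5.2 s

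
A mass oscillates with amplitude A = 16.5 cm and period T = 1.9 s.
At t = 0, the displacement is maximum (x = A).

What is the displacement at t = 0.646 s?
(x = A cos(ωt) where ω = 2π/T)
ω = 2π/T = 2π/1.9 = 3.307 rad/s
x = A cos(ωt) = 16.5×cos(3.307×0.646) = -8.841 cm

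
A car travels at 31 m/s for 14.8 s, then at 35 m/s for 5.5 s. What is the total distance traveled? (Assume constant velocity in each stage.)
d₁ = v₁t₁ = 31 × 14.8 = 458.8 m
d₂ = v₂t₂ = 35 × 5.5 = 192.5 m
d_total = 458.8 + 192.5 = 651.3 m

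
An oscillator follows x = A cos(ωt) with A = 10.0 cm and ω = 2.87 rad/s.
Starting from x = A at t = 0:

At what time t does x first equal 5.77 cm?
cos(ωt) = x/A = 5.77/10.0 = 0.577
ωt = arccos(0.577) = 0.9557 rad
t = 0.9557/2.87 = 0.333 s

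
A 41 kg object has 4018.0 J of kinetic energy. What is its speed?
KE = ½mv² → v = √(2KE/m) = √(2×4018.0/41) = 14.0 m/s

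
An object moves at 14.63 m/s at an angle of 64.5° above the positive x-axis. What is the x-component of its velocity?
vₓ = v cos(θ) = 14.63 × cos(64.5°) = 6.3 m/s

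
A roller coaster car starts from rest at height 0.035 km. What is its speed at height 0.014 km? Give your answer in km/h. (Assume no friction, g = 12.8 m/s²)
mgh₁ = ½mv₂² + mgh₂ → v₂ = √(2g(h₁−h₂)) = √(2×12.8×(35−14)) = 23.19 m/s = 83.47 km/h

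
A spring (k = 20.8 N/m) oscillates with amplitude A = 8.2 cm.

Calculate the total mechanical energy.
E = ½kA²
E = ½kA² = ½×20.8×(0.082)² = 0.06993 J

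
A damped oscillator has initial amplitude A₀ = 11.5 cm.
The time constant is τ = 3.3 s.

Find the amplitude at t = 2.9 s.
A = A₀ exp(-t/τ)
A = A₀ exp(−t/τ) = 11.5×exp(−2.9/3.3) = 4.776 cm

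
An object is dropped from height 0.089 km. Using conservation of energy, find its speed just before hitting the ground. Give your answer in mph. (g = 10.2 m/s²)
mgh = ½mv² → v = √(2gh) = √(2×10.2×89) = 42.61 m/s = 95.32 mph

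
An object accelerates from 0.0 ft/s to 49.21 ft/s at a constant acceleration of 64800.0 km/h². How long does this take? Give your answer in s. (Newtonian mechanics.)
t = (v - v₀)/a (with unit conversion) = 3.0 s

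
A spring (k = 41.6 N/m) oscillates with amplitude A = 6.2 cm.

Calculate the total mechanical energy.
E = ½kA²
E = ½kA² = ½×41.6×(0.062)² = 0.07996 J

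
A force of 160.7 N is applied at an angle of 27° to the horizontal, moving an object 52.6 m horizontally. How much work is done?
W = Fd cosθ = 160.7×52.6×cos(27°) = 7531.5 J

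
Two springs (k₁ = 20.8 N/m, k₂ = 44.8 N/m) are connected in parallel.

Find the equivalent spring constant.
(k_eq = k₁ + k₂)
k_eq = k₁ + k₂ = 20.8 + 44.8 = 65.6 N/m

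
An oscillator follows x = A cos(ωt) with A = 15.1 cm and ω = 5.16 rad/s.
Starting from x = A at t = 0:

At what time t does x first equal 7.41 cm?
cos(ωt) = x/A = 7.41/15.1 = 0.4907
ωt = arccos(0.4907) = 1.058 rad
t = 1.058/5.16 = 0.205 s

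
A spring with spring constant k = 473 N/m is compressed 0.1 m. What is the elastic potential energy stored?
PE = ½kx² = ½×473×0.1² = 2.365 J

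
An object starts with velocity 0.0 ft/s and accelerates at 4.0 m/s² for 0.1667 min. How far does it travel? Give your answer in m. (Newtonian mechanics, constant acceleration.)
d = v₀t + ½at² (with unit conversion) = 200.1 m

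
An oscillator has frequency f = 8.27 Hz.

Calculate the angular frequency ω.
ω = 2πf = 2π×8.27 = 51.96 rad/s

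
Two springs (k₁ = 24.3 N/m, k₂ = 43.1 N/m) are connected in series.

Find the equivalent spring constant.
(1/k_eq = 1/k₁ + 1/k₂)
1/k_eq = 1/24.3 + 1/43.1 = 0.064354; k_eq = 15.54 N/m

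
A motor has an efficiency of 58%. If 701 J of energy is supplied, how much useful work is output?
W_out = η × W_in = 0.58 × 701 = 406.58 J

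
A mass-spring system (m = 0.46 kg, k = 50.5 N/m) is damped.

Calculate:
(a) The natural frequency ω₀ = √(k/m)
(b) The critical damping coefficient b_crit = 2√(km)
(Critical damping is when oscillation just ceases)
ω₀ = √(k/m) = √(50.5/0.46) = 10.48 rad/s
b_crit = 2√(km) = 2√(50.5×0.46) = 9.64 kg/s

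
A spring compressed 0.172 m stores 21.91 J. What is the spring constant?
PE = ½kx² → k = 2PE/x² = 2×21.91/0.172² = 1481.0 N/m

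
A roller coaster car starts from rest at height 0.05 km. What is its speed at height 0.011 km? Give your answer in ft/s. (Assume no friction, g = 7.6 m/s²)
mgh₁ = ½mv₂² + mgh₂ → v₂ = √(2g(h₁−h₂)) = √(2×7.6×(50−11)) = 24.35 m/s = 79.88 ft/s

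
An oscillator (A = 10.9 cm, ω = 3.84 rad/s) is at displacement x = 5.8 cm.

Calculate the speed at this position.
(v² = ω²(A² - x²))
v = ω√(A² − x²) = 3.84×√(0.109² − 0.058²) = 0.3544 m/s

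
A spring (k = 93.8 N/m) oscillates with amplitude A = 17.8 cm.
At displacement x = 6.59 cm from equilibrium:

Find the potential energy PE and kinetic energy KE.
E_total = ½kA² = ½×93.8×(0.178)² = 1.486 J
PE = ½kx² = ½×93.8×(0.0659)² = 0.2037 J
KE = E_total − PE = 1.282 J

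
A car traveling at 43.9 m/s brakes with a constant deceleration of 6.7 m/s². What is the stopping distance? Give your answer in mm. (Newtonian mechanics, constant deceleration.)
d = v₀² / (2a) (with unit conversion) = 143800.0 mm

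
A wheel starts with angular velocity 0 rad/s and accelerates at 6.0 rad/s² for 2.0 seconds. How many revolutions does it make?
θ = ω₀t + ½αt² = 0×2.0 + ½×6.0×2.0² = 12.0 rad
Revolutions = θ/(2π) = 12.0/(2π) = 1.91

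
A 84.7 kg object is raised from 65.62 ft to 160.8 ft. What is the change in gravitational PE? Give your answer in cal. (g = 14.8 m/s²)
ΔPE = mg(h₂ − h₁) = 84.7 kg × 14.8 m/s² × (49.01 − 20) m = 3.637e+04 J = 8692.0 cal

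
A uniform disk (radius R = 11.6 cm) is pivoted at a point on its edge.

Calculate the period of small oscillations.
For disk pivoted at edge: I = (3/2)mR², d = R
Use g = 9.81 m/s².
I/m = (3/2)R² = 0.02018 m²; d = R = 0.116 m
T = 2π√((3/2)R²/(gR)) = 2π√(3R/(2g)) = 0.8368 s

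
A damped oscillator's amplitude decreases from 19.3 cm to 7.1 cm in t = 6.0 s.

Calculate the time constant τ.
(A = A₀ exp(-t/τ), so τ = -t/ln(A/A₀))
A/A₀ = 7.1/19.3 = 0.3679; ln(A/A₀) = -1
τ = −t/ln(A/A₀) = −6.0/-1 = 6 s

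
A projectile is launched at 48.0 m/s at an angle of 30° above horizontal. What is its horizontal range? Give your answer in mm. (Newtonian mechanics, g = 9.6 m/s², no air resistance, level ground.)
R = v₀² sin(2θ) / g (with unit conversion) = 207800.0 mm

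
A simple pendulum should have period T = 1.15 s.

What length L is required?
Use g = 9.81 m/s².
T = 2π√(L/g) → L = g(T/2π)² = 9.81×(1.15/2π)² = 0.3286 m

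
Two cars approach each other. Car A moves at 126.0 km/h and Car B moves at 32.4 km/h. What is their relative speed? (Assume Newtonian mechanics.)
v_rel = v_A + v_B = 126.0 + 32.4 = 158.4 km/h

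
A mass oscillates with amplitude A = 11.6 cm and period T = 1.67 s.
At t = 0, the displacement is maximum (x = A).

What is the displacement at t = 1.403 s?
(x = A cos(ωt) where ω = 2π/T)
ω = 2π/T = 2π/1.67 = 3.762 rad/s
x = A cos(ωt) = 11.6×cos(3.762×1.403) = 6.223 cm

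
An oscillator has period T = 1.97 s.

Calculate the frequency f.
f = 1/T = 1/1.97 = 0.5076 Hz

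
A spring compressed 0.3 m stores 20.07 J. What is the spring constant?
PE = ½kx² → k = 2PE/x² = 2×20.07/0.3² = 446.0 N/m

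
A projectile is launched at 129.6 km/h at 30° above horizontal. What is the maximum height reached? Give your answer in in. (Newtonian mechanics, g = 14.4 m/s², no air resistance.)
H = v₀²sin²(θ)/(2g) (with unit conversion) = 442.9 in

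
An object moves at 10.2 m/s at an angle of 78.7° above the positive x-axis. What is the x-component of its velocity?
vₓ = v cos(θ) = 10.2 × cos(78.7°) = 2.0 m/s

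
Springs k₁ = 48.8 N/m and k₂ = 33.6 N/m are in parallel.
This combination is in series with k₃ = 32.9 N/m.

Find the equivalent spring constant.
k₁₂ = k₁ + k₂ = 82.4 N/m (parallel)
1/k_eq = 1/k₁₂ + 1/k₃ → k_eq = 23.51 N/m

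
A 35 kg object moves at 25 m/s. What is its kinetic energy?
KE = ½mv² = ½×35×25² = 10937.5 J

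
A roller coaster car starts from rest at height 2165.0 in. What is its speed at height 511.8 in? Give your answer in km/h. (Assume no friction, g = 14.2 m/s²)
mgh₁ = ½mv₂² + mgh₂ → v₂ = √(2g(h₁−h₂)) = √(2×14.2×(54.99−13)) = 34.53 m/s = 124.3 km/h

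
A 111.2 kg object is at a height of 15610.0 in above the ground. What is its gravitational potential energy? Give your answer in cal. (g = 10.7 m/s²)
PE = mgh = 111.2 kg × 10.7 m/s² × 396.5 m = 4.718e+05 J = 112800.0 cal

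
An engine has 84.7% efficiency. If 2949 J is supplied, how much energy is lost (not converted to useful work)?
W_out = η × W_in = 0.847×2949 = 2497.8 J
W_lost = W_in − W_out = 2949 − 2497.8 = 451.2 J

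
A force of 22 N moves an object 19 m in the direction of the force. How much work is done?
W = Fd = 22×19 = 418.0 J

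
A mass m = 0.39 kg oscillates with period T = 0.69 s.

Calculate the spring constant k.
T = 2π√(m/k) → k = m(2π/T)² = 0.39×(2π/0.69)² = 32.34 N/m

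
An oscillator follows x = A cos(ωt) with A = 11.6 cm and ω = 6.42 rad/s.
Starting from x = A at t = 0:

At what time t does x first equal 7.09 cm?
cos(ωt) = x/A = 7.09/11.6 = 0.6112
ωt = arccos(0.6112) = 0.9132 rad
t = 0.9132/6.42 = 0.1422 s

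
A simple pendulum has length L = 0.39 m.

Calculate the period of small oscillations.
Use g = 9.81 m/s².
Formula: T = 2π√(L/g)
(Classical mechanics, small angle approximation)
T = 2π√(L/g) = 2π√(0.39/9.81) = 1.253 s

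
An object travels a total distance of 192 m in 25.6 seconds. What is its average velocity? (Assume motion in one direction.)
v_avg = Δd / Δt = 192 / 25.6 = 7.5 m/s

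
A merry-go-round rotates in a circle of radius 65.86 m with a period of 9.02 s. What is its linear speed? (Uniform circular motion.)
v = 2πr/T = 2π×65.86/9.02 = 45.88 m/s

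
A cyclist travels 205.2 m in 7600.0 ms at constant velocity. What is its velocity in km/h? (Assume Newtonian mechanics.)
v = d/t (with unit conversion) = 97.2 km/h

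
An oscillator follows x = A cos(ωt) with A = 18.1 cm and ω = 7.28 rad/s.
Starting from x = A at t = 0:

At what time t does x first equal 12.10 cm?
cos(ωt) = x/A = 12.1/18.1 = 0.6685
ωt = arccos(0.6685) = 0.8386 rad
t = 0.8386/7.28 = 0.1152 s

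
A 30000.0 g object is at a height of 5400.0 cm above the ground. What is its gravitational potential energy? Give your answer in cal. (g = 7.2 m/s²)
PE = mgh = 30 kg × 7.2 m/s² × 54 m = 1.166e+04 J = 2788.0 cal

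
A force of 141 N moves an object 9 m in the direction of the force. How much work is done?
W = Fd = 141×9 = 1269.0 J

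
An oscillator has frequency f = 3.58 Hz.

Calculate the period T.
T = 1/f = 1/3.58 = 0.2793 s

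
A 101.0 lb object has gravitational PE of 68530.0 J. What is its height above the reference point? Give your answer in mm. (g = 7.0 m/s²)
PE = mgh → h = PE/(mg) = 6.853e+04 J / (45.81 kg × 7.0 m/s²) = 213.7 m = 213700.0 mm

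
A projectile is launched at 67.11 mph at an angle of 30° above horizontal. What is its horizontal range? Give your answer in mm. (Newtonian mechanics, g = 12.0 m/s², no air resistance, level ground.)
R = v₀² sin(2θ) / g (with unit conversion) = 64960.0 mm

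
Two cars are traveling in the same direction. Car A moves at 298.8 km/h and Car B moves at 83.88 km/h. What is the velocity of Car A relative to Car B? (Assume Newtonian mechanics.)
v_rel = v_A - v_B = 298.8 - 83.88 = 214.9 km/h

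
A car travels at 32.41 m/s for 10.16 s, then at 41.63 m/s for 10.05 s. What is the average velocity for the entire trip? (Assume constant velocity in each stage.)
d₁ = v₁t₁ = 32.41 × 10.16 = 329.286 m
d₂ = v₂t₂ = 41.63 × 10.05 = 418.382 m
d_total = 747.67 m, t_total = 20.21 s
v_avg = d_total/t_total = 747.67/20.21 = 36.99 m/s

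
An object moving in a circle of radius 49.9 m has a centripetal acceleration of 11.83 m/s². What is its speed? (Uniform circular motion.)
v = √(a_c × r) = √(11.83 × 49.9) = 24.3 m/s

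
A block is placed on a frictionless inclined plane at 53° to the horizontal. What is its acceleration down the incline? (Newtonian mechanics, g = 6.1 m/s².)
a = g sin(θ) = 6.1 × sin(53°) = 6.1 × 0.7986 = 4.87 m/s²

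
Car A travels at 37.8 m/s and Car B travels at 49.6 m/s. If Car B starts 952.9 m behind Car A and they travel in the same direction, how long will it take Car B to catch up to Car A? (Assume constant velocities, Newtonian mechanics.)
Relative speed: v_rel = 49.6 - 37.8 = 11.8 m/s
Time to catch: t = d₀/v_rel = 952.9/11.8 = 80.75 s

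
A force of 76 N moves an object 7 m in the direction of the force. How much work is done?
W = Fd = 76×7 = 532.0 J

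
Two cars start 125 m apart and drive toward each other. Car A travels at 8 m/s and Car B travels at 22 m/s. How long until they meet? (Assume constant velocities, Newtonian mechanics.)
Combined speed: v_combined = 8 + 22 = 30 m/s
Time to meet: t = d/30 = 125/30 = 4.17 s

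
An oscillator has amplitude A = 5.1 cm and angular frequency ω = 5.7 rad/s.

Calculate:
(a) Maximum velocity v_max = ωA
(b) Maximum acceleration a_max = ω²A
v_max = ωA = 5.7×0.051 = 0.2907 m/s
a_max = ω²A = 5.7²×0.051 = 1.657 m/s²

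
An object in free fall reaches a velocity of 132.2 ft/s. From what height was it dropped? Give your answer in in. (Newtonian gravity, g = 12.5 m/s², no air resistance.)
h = v²/(2g) (with unit conversion) = 2557.0 in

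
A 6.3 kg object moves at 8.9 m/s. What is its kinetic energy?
KE = ½mv² = ½×6.3×8.9² = 249.5115 J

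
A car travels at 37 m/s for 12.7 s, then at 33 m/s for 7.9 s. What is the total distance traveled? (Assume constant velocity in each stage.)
d₁ = v₁t₁ = 37 × 12.7 = 469.9 m
d₂ = v₂t₂ = 33 × 7.9 = 260.7 m
d_total = 469.9 + 260.7 = 730.6 m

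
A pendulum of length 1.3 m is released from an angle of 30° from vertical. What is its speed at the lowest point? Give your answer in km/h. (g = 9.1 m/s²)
h = L(1 − cosθ) = 1.3×(1 − cos30°) = 0.1742 m
v = √(2gh) = √(2×9.1×0.1742) = 1.78 m/s = 6.409 km/h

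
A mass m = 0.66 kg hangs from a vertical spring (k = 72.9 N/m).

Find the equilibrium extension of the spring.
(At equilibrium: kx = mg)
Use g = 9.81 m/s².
x_eq = mg/k = 0.66×9.81/72.9 = 0.08881 m = 8.881 cm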